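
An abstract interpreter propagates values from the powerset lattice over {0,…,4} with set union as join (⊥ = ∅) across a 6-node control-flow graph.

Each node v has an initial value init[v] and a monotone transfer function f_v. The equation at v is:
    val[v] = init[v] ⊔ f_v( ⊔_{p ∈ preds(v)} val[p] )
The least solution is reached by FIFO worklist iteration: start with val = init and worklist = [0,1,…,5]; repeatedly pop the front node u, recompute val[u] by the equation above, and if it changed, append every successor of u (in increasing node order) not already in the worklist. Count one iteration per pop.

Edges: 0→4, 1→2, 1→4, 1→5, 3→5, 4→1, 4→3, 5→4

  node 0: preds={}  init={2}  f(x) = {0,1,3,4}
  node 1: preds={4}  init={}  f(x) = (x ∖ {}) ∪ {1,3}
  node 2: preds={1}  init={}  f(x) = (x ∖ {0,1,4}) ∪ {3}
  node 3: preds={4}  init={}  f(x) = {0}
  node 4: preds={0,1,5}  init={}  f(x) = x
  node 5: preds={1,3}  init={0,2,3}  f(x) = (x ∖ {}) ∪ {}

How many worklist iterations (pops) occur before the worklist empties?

12

Trace (12 dequeues):
  [1] u=0 | in {} | out {0,1,2,3,4} | prev {2} | push {}
  [2] u=1 | in {} | out {1,3} | prev {} | push {}
  [3] u=2 | in {1,3} | out {3} | prev {} | push {}
  [4] u=3 | in {} | out {0} | prev {} | push {}
  [5] u=4 | in {0,1,2,3,4} | out {0,1,2,3,4} | prev {} | push {1,3}
  [6] u=5 | in {0,1,3} | out {0,1,2,3} | prev {0,2,3} | push {4}
  [7] u=1 | in {0,1,2,3,4} | out {0,1,2,3,4} | prev {1,3} | push {2,5}
  [8] u=3 | in {0,1,2,3,4} | out {0} | ==
  [9] u=4 | in {0,1,2,3,4} | out {0,1,2,3,4} | ==
  [10] u=2 | in {0,1,2,3,4} | out {2,3} | prev {3} | push {}
  [11] u=5 | in {0,1,2,3,4} | out {0,1,2,3,4} | prev {0,1,2,3} | push {4}
  [12] u=4 | in {0,1,2,3,4} | out {0,1,2,3,4} | ==

Converged values:
  [0] {0,1,2,3,4}
  [1] {0,1,2,3,4}
  [2] {2,3}
  [3] {0}
  [4] {0,1,2,3,4}
  [5] {0,1,2,3,4}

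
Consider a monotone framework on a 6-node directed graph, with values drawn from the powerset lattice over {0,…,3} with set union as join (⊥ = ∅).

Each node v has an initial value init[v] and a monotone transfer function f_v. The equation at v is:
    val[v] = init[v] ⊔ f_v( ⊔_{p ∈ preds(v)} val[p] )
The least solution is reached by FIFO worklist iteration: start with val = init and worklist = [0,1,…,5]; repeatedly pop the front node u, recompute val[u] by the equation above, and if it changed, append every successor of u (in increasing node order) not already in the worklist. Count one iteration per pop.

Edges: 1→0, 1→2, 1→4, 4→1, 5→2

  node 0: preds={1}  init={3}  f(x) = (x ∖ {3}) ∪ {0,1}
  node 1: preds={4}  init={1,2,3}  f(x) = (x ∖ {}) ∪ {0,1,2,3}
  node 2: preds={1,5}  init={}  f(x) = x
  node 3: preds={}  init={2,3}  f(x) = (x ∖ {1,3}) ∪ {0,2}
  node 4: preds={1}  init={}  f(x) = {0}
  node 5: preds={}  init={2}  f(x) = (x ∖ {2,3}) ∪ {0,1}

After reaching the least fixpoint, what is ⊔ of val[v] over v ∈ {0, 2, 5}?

{0,1,2,3}

Worklist (9 pops):
  #1 pop 0: in={1,2,3} → {0,1,2,3} (was {3}); enqueue []
  #2 pop 1: in={} → {0,1,2,3} (was {1,2,3}); enqueue [0]
  #3 pop 2: in={0,1,2,3} → {0,1,2,3} (was {}); enqueue []
  #4 pop 3: in={} → {0,2,3} (was {2,3}); enqueue []
  #5 pop 4: in={0,1,2,3} → {0} (was {}); enqueue [1]
  #6 pop 5: in={} → {0,1,2} (was {2}); enqueue [2]
  #7 pop 0: in={0,1,2,3} → {0,1,2,3} (no change)
  #8 pop 1: in={0} → {0,1,2,3} (no change)
  #9 pop 2: in={0,1,2,3} → {0,1,2,3} (no change)

Fixpoint:
  val[0] = {0,1,2,3}
  val[1] = {0,1,2,3}
  val[2] = {0,1,2,3}
  val[3] = {0,2,3}
  val[4] = {0}
  val[5] = {0,1,2}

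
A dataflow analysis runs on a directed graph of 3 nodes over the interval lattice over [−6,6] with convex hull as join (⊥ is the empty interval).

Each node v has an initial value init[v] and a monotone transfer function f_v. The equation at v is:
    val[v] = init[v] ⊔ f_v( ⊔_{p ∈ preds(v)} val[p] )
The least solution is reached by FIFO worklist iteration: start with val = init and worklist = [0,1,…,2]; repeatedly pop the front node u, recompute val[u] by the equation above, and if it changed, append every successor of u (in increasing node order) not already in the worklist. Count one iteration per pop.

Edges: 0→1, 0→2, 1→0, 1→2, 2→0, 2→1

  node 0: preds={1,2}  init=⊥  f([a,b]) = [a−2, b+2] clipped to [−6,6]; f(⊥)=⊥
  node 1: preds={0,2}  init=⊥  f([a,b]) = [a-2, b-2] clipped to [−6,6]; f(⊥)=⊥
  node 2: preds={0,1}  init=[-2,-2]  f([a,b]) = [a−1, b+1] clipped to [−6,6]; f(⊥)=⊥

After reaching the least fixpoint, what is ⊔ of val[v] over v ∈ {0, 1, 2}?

Iteration log — 11 steps:
  step 1. node 0  ⊔preds=[-2,-2]  new=[-4,0]  old=⊥  +wl: 
  step 2. node 1  ⊔preds=[-4,0]  new=[-6,-2]  old=⊥  +wl: 0
  step 3. node 2  ⊔preds=[-6,0]  new=[-6,1]  old=[-2,-2]  +wl: 1
  step 4. node 0  ⊔preds=[-6,1]  new=[-6,3]  old=[-4,0]  +wl: 2
  step 5. node 1  ⊔preds=[-6,3]  new=[-6,1]  old=[-6,-2]  +wl: 0
  step 6. node 2  ⊔preds=[-6,3]  new=[-6,4]  old=[-6,1]  +wl: 1
  step 7. node 0  ⊔preds=[-6,4]  new=[-6,6]  old=[-6,3]  +wl: 2
  step 8. node 1  ⊔preds=[-6,6]  new=[-6,4]  old=[-6,1]  +wl: 0
  step 9. node 2  ⊔preds=[-6,6]  new=[-6,6]  old=[-6,4]  +wl: 1
  step 10. node 0  ⊔preds=[-6,6]  new=[-6,6]  stable
  step 11. node 1  ⊔preds=[-6,6]  new=[-6,4]  stable

Least fixpoint reached:
  node 0: [-6,6]
  node 1: [-6,4]
  node 2: [-6,6]

[-6,6]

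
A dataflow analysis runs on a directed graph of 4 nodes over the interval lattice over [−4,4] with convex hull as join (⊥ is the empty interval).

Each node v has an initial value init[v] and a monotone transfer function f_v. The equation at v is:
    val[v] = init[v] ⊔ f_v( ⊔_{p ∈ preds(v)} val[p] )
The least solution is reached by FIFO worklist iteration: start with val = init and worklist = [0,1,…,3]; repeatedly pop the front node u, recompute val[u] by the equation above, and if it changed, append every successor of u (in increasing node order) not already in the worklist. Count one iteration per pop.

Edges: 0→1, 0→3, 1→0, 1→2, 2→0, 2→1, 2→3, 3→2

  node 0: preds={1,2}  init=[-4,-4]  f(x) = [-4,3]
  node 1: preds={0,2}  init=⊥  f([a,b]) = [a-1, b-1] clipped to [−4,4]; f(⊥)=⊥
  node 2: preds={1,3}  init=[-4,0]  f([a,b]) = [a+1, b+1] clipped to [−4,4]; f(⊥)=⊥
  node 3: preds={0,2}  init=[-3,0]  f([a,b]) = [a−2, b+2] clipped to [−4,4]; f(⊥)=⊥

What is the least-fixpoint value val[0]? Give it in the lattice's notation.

Worklist (12 pops):
  #1 pop 0: in=[-4,0] → [-4,3] (was [-4,-4]); enqueue []
  #2 pop 1: in=[-4,3] → [-4,2] (was ⊥); enqueue [0]
  #3 pop 2: in=[-4,2] → [-4,3] (was [-4,0]); enqueue [1]
  #4 pop 3: in=[-4,3] → [-4,4] (was [-3,0]); enqueue [2]
  #5 pop 0: in=[-4,3] → [-4,3] (no change)
  #6 pop 1: in=[-4,3] → [-4,2] (no change)
  #7 pop 2: in=[-4,4] → [-4,4] (was [-4,3]); enqueue [0,1,3]
  #8 pop 0: in=[-4,4] → [-4,3] (no change)
  #9 pop 1: in=[-4,4] → [-4,3] (was [-4,2]); enqueue [0,2]
  #10 pop 3: in=[-4,4] → [-4,4] (no change)
  #11 pop 0: in=[-4,4] → [-4,3] (no change)
  #12 pop 2: in=[-4,4] → [-4,4] (no change)

Fixpoint:
  val[0] = [-4,3]
  val[1] = [-4,3]
  val[2] = [-4,4]
  val[3] = [-4,4]

[-4,3]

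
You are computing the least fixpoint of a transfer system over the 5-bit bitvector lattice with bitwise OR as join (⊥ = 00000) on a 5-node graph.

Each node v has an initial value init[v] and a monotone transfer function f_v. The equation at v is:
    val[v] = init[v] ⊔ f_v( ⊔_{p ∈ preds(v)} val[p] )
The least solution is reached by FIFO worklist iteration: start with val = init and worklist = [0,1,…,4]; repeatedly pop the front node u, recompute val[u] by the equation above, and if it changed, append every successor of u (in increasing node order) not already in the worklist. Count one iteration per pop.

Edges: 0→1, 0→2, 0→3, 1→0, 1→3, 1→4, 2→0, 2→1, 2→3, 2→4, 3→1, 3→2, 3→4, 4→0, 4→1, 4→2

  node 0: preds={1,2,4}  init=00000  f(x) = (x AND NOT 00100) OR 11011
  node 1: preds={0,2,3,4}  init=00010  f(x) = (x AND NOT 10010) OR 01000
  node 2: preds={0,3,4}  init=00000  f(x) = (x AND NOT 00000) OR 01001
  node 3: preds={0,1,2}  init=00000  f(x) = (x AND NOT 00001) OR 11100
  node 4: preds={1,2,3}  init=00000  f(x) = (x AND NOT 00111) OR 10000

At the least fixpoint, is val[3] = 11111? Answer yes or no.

no

Worklist (12 pops):
  #1 pop 0: in=00010 → 11011 (was 00000); enqueue []
  #2 pop 1: in=11011 → 01011 (was 00010); enqueue [0]
  #3 pop 2: in=11011 → 11011 (was 00000); enqueue [1]
  #4 pop 3: in=11011 → 11110 (was 00000); enqueue [2]
  #5 pop 4: in=11111 → 11000 (was 00000); enqueue []
  #6 pop 0: in=11011 → 11011 (no change)
  #7 pop 1: in=11111 → 01111 (was 01011); enqueue [0,3,4]
  #8 pop 2: in=11111 → 11111 (was 11011); enqueue [1]
  #9 pop 0: in=11111 → 11011 (no change)
  #10 pop 3: in=11111 → 11110 (no change)
  #11 pop 4: in=11111 → 11000 (no change)
  #12 pop 1: in=11111 → 01111 (no change)

Fixpoint:
  val[0] = 11011
  val[1] = 01111
  val[2] = 11111
  val[3] = 11110
  val[4] = 11000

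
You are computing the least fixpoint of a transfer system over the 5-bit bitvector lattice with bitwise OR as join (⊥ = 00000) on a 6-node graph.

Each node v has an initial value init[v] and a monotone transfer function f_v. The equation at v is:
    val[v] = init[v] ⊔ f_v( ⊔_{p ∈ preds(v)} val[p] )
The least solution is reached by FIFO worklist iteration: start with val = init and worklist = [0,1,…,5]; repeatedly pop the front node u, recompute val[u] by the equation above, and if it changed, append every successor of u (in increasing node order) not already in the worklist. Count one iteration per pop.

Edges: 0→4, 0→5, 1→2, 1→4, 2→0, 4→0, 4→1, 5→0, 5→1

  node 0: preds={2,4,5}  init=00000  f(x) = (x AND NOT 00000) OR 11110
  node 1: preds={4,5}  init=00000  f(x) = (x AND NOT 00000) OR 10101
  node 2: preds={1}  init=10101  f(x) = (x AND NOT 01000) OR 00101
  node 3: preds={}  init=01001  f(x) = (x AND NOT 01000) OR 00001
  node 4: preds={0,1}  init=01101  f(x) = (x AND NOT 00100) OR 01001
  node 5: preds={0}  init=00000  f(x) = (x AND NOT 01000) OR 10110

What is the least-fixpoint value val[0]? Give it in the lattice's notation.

11111

Iteration log — 11 steps:
  step 1. node 0  ⊔preds=11101  new=11111  old=00000  +wl: 
  step 2. node 1  ⊔preds=01101  new=11101  old=00000  +wl: 
  step 3. node 2  ⊔preds=11101  new=10101  stable
  step 4. node 3  ⊔preds=00000  new=01001  stable
  step 5. node 4  ⊔preds=11111  new=11111  old=01101  +wl: 0,1
  step 6. node 5  ⊔preds=11111  new=10111  old=00000  +wl: 
  step 7. node 0  ⊔preds=11111  new=11111  stable
  step 8. node 1  ⊔preds=11111  new=11111  old=11101  +wl: 2,4
  step 9. node 2  ⊔preds=11111  new=10111  old=10101  +wl: 0
  step 10. node 4  ⊔preds=11111  new=11111  stable
  step 11. node 0  ⊔preds=11111  new=11111  stable

Least fixpoint reached:
  node 0: 11111
  node 1: 11111
  node 2: 10111
  node 3: 01001
  node 4: 11111
  node 5: 10111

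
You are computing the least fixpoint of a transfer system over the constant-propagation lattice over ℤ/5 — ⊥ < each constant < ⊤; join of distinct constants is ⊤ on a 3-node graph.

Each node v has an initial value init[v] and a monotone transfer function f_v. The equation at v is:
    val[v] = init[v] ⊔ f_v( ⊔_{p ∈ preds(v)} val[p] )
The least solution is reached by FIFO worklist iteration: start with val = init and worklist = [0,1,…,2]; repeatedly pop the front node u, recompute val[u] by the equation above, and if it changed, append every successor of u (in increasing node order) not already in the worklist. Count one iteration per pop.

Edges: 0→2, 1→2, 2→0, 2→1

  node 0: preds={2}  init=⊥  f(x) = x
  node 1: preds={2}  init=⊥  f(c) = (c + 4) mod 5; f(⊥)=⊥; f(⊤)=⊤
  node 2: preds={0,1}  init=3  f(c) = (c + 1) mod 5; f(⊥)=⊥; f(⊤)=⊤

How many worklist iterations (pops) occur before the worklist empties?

Trace (6 dequeues):
  [1] u=0 | in 3 | out 3 | prev ⊥ | push {}
  [2] u=1 | in 3 | out 2 | prev ⊥ | push {}
  [3] u=2 | in ⊤ | out ⊤ | prev 3 | push {0,1}
  [4] u=0 | in ⊤ | out ⊤ | prev 3 | push {2}
  [5] u=1 | in ⊤ | out ⊤ | prev 2 | push {}
  [6] u=2 | in ⊤ | out ⊤ | ==

Converged values:
  [0] ⊤
  [1] ⊤
  [2] ⊤

6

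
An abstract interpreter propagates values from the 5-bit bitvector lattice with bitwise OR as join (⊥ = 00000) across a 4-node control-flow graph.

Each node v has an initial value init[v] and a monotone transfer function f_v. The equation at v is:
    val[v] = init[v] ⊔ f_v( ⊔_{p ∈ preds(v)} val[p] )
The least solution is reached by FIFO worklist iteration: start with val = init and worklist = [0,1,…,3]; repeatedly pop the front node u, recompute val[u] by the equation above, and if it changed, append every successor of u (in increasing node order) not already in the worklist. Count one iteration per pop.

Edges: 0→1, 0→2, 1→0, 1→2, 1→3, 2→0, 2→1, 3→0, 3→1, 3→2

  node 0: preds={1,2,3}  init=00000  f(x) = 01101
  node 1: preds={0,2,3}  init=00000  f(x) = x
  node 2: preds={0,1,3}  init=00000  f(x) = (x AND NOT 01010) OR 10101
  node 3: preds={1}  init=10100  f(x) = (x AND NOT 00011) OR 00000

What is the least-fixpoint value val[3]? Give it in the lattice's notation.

Trace (7 dequeues):
  [1] u=0 | in 10100 | out 01101 | prev 00000 | push {}
  [2] u=1 | in 11101 | out 11101 | prev 00000 | push {0}
  [3] u=2 | in 11101 | out 10101 | prev 00000 | push {1}
  [4] u=3 | in 11101 | out 11100 | prev 10100 | push {2}
  [5] u=0 | in 11101 | out 01101 | ==
  [6] u=1 | in 11101 | out 11101 | ==
  [7] u=2 | in 11101 | out 10101 | ==

Converged values:
  [0] 01101
  [1] 11101
  [2] 10101
  [3] 11100

11100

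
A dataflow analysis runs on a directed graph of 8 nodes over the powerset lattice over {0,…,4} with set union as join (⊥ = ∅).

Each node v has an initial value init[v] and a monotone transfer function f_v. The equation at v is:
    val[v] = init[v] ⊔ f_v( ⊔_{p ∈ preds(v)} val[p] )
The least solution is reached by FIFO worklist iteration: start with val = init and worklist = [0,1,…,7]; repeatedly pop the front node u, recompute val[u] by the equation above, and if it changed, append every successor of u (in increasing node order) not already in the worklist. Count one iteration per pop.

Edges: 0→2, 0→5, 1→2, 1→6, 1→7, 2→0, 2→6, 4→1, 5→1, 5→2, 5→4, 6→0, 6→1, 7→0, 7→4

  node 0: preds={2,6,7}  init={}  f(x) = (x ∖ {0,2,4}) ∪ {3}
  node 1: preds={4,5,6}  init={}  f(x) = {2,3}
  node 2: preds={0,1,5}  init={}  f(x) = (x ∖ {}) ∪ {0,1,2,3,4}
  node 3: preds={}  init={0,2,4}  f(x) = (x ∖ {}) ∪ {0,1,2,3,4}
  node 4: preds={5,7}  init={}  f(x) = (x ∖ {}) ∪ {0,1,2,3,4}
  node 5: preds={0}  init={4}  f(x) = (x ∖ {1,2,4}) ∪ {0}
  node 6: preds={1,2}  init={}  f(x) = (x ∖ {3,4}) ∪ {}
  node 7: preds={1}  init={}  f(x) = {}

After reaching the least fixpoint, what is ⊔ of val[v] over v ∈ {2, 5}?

{0,1,2,3,4}

Trace (13 dequeues):
  [1] u=0 | in {} | out {3} | prev {} | push {}
  [2] u=1 | in {4} | out {2,3} | prev {} | push {}
  [3] u=2 | in {2,3,4} | out {0,1,2,3,4} | prev {} | push {0}
  [4] u=3 | in {} | out {0,1,2,3,4} | prev {0,2,4} | push {}
  [5] u=4 | in {4} | out {0,1,2,3,4} | prev {} | push {1}
  [6] u=5 | in {3} | out {0,3,4} | prev {4} | push {2,4}
  [7] u=6 | in {0,1,2,3,4} | out {0,1,2} | prev {} | push {}
  [8] u=7 | in {2,3} | out {} | ==
  [9] u=0 | in {0,1,2,3,4} | out {1,3} | prev {3} | push {5}
  [10] u=1 | in {0,1,2,3,4} | out {2,3} | ==
  [11] u=2 | in {0,1,2,3,4} | out {0,1,2,3,4} | ==
  [12] u=4 | in {0,3,4} | out {0,1,2,3,4} | ==
  [13] u=5 | in {1,3} | out {0,3,4} | ==

Converged values:
  [0] {1,3}
  [1] {2,3}
  [2] {0,1,2,3,4}
  [3] {0,1,2,3,4}
  [4] {0,1,2,3,4}
  [5] {0,3,4}
  [6] {0,1,2}
  [7] {}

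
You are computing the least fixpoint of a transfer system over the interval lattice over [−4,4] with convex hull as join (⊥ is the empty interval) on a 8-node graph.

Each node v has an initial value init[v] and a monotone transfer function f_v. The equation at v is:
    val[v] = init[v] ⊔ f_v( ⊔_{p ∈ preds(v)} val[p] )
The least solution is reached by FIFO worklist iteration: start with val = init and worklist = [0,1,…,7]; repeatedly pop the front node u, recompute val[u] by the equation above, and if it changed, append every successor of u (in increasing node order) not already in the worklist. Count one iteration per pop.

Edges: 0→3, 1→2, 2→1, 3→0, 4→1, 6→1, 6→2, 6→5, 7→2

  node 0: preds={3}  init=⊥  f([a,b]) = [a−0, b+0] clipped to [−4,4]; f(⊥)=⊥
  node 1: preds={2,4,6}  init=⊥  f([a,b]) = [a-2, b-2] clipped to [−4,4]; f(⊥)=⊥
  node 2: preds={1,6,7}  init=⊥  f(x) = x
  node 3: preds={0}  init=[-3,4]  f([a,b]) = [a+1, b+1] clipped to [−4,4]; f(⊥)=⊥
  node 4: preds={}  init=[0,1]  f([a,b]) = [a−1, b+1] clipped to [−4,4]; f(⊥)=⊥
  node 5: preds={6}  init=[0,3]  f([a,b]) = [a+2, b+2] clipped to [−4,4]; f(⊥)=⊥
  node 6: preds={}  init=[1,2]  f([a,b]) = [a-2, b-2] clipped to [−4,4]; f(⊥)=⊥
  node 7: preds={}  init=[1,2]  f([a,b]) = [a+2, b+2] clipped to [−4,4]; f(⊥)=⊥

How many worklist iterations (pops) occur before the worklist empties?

Iteration log — 11 steps:
  step 1. node 0  ⊔preds=[-3,4]  new=[-3,4]  old=⊥  +wl: 
  step 2. node 1  ⊔preds=[0,2]  new=[-2,0]  old=⊥  +wl: 
  step 3. node 2  ⊔preds=[-2,2]  new=[-2,2]  old=⊥  +wl: 1
  step 4. node 3  ⊔preds=[-3,4]  new=[-3,4]  stable
  step 5. node 4  ⊔preds=⊥  new=[0,1]  stable
  step 6. node 5  ⊔preds=[1,2]  new=[0,4]  old=[0,3]  +wl: 
  step 7. node 6  ⊔preds=⊥  new=[1,2]  stable
  step 8. node 7  ⊔preds=⊥  new=[1,2]  stable
  step 9. node 1  ⊔preds=[-2,2]  new=[-4,0]  old=[-2,0]  +wl: 2
  step 10. node 2  ⊔preds=[-4,2]  new=[-4,2]  old=[-2,2]  +wl: 1
  step 11. node 1  ⊔preds=[-4,2]  new=[-4,0]  stable

Least fixpoint reached:
  node 0: [-3,4]
  node 1: [-4,0]
  node 2: [-4,2]
  node 3: [-3,4]
  node 4: [0,1]
  node 5: [0,4]
  node 6: [1,2]
  node 7: [1,2]

11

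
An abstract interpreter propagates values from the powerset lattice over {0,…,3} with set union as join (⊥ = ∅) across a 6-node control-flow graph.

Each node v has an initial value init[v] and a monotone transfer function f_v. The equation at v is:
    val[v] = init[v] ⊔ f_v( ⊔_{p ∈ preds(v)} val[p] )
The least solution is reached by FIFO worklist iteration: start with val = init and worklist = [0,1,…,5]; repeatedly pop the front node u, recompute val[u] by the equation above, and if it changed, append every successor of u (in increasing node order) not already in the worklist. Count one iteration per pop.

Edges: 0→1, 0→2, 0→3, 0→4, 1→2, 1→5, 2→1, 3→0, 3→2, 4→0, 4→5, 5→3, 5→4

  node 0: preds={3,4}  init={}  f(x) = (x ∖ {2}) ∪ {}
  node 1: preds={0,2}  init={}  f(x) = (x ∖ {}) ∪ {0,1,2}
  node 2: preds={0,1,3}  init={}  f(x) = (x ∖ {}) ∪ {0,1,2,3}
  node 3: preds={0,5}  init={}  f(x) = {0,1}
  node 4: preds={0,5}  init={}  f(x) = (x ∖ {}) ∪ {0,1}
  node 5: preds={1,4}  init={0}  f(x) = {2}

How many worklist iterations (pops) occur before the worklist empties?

14

Trace (14 dequeues):
  [1] u=0 | in {} | out {} | ==
  [2] u=1 | in {} | out {0,1,2} | prev {} | push {}
  [3] u=2 | in {0,1,2} | out {0,1,2,3} | prev {} | push {1}
  [4] u=3 | in {0} | out {0,1} | prev {} | push {0,2}
  [5] u=4 | in {0} | out {0,1} | prev {} | push {}
  [6] u=5 | in {0,1,2} | out {0,2} | prev {0} | push {3,4}
  [7] u=1 | in {0,1,2,3} | out {0,1,2,3} | prev {0,1,2} | push {5}
  [8] u=0 | in {0,1} | out {0,1} | prev {} | push {1}
  [9] u=2 | in {0,1,2,3} | out {0,1,2,3} | ==
  [10] u=3 | in {0,1,2} | out {0,1} | ==
  [11] u=4 | in {0,1,2} | out {0,1,2} | prev {0,1} | push {0}
  [12] u=5 | in {0,1,2,3} | out {0,2} | ==
  [13] u=1 | in {0,1,2,3} | out {0,1,2,3} | ==
  [14] u=0 | in {0,1,2} | out {0,1} | ==

Converged values:
  [0] {0,1}
  [1] {0,1,2,3}
  [2] {0,1,2,3}
  [3] {0,1}
  [4] {0,1,2}
  [5] {0,2}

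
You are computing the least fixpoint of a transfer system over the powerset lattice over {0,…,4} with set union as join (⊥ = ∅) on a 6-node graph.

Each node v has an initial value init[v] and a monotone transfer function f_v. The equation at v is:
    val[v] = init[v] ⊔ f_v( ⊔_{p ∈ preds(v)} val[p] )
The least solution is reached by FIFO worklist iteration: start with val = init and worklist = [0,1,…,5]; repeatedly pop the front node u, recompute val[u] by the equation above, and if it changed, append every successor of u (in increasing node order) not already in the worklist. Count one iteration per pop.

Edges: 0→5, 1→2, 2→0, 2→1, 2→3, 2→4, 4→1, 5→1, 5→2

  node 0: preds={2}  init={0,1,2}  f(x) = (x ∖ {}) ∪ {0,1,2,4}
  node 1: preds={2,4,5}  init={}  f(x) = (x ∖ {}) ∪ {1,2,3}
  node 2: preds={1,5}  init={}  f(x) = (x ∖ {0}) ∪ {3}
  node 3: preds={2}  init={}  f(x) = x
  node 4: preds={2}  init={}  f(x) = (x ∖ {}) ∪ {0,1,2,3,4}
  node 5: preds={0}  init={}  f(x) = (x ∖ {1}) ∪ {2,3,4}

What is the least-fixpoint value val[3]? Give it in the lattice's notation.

Worklist (14 pops):
  #1 pop 0: in={} → {0,1,2,4} (was {0,1,2}); enqueue []
  #2 pop 1: in={} → {1,2,3} (was {}); enqueue []
  #3 pop 2: in={1,2,3} → {1,2,3} (was {}); enqueue [0,1]
  #4 pop 3: in={1,2,3} → {1,2,3} (was {}); enqueue []
  #5 pop 4: in={1,2,3} → {0,1,2,3,4} (was {}); enqueue []
  #6 pop 5: in={0,1,2,4} → {0,2,3,4} (was {}); enqueue [2]
  #7 pop 0: in={1,2,3} → {0,1,2,3,4} (was {0,1,2,4}); enqueue [5]
  #8 pop 1: in={0,1,2,3,4} → {0,1,2,3,4} (was {1,2,3}); enqueue []
  #9 pop 2: in={0,1,2,3,4} → {1,2,3,4} (was {1,2,3}); enqueue [0,1,3,4]
  #10 pop 5: in={0,1,2,3,4} → {0,2,3,4} (no change)
  #11 pop 0: in={1,2,3,4} → {0,1,2,3,4} (no change)
  #12 pop 1: in={0,1,2,3,4} → {0,1,2,3,4} (no change)
  #13 pop 3: in={1,2,3,4} → {1,2,3,4} (was {1,2,3}); enqueue []
  #14 pop 4: in={1,2,3,4} → {0,1,2,3,4} (no change)

Fixpoint:
  val[0] = {0,1,2,3,4}
  val[1] = {0,1,2,3,4}
  val[2] = {1,2,3,4}
  val[3] = {1,2,3,4}
  val[4] = {0,1,2,3,4}
  val[5] = {0,2,3,4}

{1,2,3,4}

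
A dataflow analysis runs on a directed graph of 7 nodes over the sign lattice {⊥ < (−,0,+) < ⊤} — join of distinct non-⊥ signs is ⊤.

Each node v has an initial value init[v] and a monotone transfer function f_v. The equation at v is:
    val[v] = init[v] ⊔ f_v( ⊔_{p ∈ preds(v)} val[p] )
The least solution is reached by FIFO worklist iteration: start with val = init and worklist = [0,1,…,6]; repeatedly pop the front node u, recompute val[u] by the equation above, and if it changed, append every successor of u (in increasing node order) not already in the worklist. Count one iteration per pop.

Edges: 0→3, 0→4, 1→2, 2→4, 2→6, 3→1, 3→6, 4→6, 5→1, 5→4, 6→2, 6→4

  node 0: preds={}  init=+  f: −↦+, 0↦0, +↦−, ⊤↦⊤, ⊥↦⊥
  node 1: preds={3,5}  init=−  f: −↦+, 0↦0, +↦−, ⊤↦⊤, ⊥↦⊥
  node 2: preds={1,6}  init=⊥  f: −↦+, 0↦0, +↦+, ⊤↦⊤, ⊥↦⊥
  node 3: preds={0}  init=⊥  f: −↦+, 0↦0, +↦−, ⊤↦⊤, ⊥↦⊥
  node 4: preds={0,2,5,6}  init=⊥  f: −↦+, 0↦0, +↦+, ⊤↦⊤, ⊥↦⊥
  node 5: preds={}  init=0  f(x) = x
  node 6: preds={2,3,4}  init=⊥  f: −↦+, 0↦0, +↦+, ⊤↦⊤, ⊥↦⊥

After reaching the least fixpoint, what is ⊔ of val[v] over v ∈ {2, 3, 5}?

⊤

Trace (10 dequeues):
  [1] u=0 | in ⊥ | out + | ==
  [2] u=1 | in 0 | out ⊤ | prev − | push {}
  [3] u=2 | in ⊤ | out ⊤ | prev ⊥ | push {}
  [4] u=3 | in + | out − | prev ⊥ | push {1}
  [5] u=4 | in ⊤ | out ⊤ | prev ⊥ | push {}
  [6] u=5 | in ⊥ | out 0 | ==
  [7] u=6 | in ⊤ | out ⊤ | prev ⊥ | push {2,4}
  [8] u=1 | in ⊤ | out ⊤ | ==
  [9] u=2 | in ⊤ | out ⊤ | ==
  [10] u=4 | in ⊤ | out ⊤ | ==

Converged values:
  [0] +
  [1] ⊤
  [2] ⊤
  [3] −
  [4] ⊤
  [5] 0
  [6] ⊤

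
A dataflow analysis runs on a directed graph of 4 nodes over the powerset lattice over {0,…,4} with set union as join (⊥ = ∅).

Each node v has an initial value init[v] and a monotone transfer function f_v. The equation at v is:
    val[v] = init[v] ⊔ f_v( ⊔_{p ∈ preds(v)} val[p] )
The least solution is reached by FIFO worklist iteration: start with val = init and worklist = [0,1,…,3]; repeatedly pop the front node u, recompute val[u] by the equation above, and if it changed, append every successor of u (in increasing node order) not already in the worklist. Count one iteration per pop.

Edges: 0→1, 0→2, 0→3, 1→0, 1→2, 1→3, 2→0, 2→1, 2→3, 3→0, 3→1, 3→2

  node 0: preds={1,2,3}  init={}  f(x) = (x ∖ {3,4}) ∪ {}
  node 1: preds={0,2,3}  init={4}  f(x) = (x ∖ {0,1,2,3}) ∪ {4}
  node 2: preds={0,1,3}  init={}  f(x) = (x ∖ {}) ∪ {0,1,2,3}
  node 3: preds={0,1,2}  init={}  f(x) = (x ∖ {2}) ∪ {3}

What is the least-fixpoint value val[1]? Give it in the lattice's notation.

{4}

Iteration log — 8 steps:
  step 1. node 0  ⊔preds={4}  new={}  stable
  step 2. node 1  ⊔preds={}  new={4}  stable
  step 3. node 2  ⊔preds={4}  new={0,1,2,3,4}  old={}  +wl: 0,1
  step 4. node 3  ⊔preds={0,1,2,3,4}  new={0,1,3,4}  old={}  +wl: 2
  step 5. node 0  ⊔preds={0,1,2,3,4}  new={0,1,2}  old={}  +wl: 3
  step 6. node 1  ⊔preds={0,1,2,3,4}  new={4}  stable
  step 7. node 2  ⊔preds={0,1,2,3,4}  new={0,1,2,3,4}  stable
  step 8. node 3  ⊔preds={0,1,2,3,4}  new={0,1,3,4}  stable

Least fixpoint reached:
  node 0: {0,1,2}
  node 1: {4}
  node 2: {0,1,2,3,4}
  node 3: {0,1,3,4}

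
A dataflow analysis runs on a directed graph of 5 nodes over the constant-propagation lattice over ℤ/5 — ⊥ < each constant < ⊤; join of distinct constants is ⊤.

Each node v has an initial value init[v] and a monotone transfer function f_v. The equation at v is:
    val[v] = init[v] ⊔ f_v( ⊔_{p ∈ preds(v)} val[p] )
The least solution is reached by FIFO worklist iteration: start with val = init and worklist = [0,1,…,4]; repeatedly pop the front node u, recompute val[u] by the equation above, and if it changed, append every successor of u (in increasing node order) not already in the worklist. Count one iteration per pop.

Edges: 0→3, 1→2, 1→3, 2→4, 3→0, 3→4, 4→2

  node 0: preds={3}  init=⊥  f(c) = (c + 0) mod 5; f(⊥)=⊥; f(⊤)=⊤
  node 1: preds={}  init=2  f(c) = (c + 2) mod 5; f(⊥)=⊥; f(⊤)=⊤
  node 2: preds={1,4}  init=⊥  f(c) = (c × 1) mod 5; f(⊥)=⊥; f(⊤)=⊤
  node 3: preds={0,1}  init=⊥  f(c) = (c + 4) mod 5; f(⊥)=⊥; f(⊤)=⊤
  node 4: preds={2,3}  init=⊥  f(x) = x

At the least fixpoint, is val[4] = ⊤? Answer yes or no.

yes

Iteration log — 11 steps:
  step 1. node 0  ⊔preds=⊥  new=⊥  stable
  step 2. node 1  ⊔preds=⊥  new=2  stable
  step 3. node 2  ⊔preds=2  new=2  old=⊥  +wl: 
  step 4. node 3  ⊔preds=2  new=1  old=⊥  +wl: 0
  step 5. node 4  ⊔preds=⊤  new=⊤  old=⊥  +wl: 2
  step 6. node 0  ⊔preds=1  new=1  old=⊥  +wl: 3
  step 7. node 2  ⊔preds=⊤  new=⊤  old=2  +wl: 4
  step 8. node 3  ⊔preds=⊤  new=⊤  old=1  +wl: 0
  step 9. node 4  ⊔preds=⊤  new=⊤  stable
  step 10. node 0  ⊔preds=⊤  new=⊤  old=1  +wl: 3
  step 11. node 3  ⊔preds=⊤  new=⊤  stable

Least fixpoint reached:
  node 0: ⊤
  node 1: 2
  node 2: ⊤
  node 3: ⊤
  node 4: ⊤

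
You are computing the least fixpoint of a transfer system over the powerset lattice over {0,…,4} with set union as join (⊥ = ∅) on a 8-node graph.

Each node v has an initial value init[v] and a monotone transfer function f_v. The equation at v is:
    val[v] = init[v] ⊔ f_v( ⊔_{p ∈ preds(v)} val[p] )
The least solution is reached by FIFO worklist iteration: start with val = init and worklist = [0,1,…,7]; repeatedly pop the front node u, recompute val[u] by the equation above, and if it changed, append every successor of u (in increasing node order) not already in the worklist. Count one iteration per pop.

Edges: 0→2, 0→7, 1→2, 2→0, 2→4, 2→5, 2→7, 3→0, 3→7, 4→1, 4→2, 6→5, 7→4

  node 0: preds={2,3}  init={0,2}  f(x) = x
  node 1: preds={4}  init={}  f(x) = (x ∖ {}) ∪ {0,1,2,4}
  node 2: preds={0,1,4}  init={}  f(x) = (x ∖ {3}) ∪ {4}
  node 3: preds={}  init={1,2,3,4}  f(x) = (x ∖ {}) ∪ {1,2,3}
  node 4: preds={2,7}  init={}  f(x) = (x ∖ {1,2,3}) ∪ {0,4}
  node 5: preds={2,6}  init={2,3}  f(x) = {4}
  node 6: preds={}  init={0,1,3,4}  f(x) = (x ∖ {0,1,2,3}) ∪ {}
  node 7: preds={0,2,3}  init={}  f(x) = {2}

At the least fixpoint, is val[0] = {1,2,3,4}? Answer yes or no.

no

Worklist (12 pops):
  #1 pop 0: in={1,2,3,4} → {0,1,2,3,4} (was {0,2}); enqueue []
  #2 pop 1: in={} → {0,1,2,4} (was {}); enqueue []
  #3 pop 2: in={0,1,2,3,4} → {0,1,2,4} (was {}); enqueue [0]
  #4 pop 3: in={} → {1,2,3,4} (no change)
  #5 pop 4: in={0,1,2,4} → {0,4} (was {}); enqueue [1,2]
  #6 pop 5: in={0,1,2,3,4} → {2,3,4} (was {2,3}); enqueue []
  #7 pop 6: in={} → {0,1,3,4} (no change)
  #8 pop 7: in={0,1,2,3,4} → {2} (was {}); enqueue [4]
  #9 pop 0: in={0,1,2,3,4} → {0,1,2,3,4} (no change)
  #10 pop 1: in={0,4} → {0,1,2,4} (no change)
  #11 pop 2: in={0,1,2,3,4} → {0,1,2,4} (no change)
  #12 pop 4: in={0,1,2,4} → {0,4} (no change)

Fixpoint:
  val[0] = {0,1,2,3,4}
  val[1] = {0,1,2,4}
  val[2] = {0,1,2,4}
  val[3] = {1,2,3,4}
  val[4] = {0,4}
  val[5] = {2,3,4}
  val[6] = {0,1,3,4}
  val[7] = {2}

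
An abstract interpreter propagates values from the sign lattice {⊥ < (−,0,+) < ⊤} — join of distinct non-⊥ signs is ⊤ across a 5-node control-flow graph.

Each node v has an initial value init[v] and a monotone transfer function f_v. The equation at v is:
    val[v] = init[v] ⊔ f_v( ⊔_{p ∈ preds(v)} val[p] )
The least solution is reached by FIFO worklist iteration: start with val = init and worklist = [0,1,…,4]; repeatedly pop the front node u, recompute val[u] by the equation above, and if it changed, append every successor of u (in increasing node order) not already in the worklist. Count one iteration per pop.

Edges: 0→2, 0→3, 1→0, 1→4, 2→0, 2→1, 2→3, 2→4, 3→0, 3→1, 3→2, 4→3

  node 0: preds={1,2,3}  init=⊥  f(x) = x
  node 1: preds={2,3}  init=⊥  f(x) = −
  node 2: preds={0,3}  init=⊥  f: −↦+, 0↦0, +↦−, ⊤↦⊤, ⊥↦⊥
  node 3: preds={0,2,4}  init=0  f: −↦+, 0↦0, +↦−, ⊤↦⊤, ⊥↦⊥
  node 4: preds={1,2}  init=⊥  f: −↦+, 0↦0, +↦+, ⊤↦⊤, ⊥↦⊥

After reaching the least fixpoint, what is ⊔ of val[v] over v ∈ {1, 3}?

Trace (13 dequeues):
  [1] u=0 | in 0 | out 0 | prev ⊥ | push {}
  [2] u=1 | in 0 | out − | prev ⊥ | push {0}
  [3] u=2 | in 0 | out 0 | prev ⊥ | push {1}
  [4] u=3 | in 0 | out 0 | ==
  [5] u=4 | in ⊤ | out ⊤ | prev ⊥ | push {3}
  [6] u=0 | in ⊤ | out ⊤ | prev 0 | push {2}
  [7] u=1 | in 0 | out − | ==
  [8] u=3 | in ⊤ | out ⊤ | prev 0 | push {0,1}
  [9] u=2 | in ⊤ | out ⊤ | prev 0 | push {3,4}
  [10] u=0 | in ⊤ | out ⊤ | ==
  [11] u=1 | in ⊤ | out − | ==
  [12] u=3 | in ⊤ | out ⊤ | ==
  [13] u=4 | in ⊤ | out ⊤ | ==

Converged values:
  [0] ⊤
  [1] −
  [2] ⊤
  [3] ⊤
  [4] ⊤

⊤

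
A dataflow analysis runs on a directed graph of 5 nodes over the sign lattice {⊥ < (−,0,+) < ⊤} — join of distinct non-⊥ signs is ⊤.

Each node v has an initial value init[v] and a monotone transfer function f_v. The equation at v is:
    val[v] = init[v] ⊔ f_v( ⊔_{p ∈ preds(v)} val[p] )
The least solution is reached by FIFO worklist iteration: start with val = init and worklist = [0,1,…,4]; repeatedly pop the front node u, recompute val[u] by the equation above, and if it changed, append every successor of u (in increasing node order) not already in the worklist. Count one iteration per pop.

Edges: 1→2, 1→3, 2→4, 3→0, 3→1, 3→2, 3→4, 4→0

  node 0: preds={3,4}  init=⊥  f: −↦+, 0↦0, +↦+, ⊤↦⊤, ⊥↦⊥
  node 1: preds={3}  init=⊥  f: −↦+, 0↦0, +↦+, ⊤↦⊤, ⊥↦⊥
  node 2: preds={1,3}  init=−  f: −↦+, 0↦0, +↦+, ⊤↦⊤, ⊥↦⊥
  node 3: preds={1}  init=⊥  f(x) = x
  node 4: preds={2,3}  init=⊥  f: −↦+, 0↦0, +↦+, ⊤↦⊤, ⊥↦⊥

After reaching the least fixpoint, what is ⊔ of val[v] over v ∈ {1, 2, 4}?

⊤

Trace (6 dequeues):
  [1] u=0 | in ⊥ | out ⊥ | ==
  [2] u=1 | in ⊥ | out ⊥ | ==
  [3] u=2 | in ⊥ | out − | ==
  [4] u=3 | in ⊥ | out ⊥ | ==
  [5] u=4 | in − | out + | prev ⊥ | push {0}
  [6] u=0 | in + | out + | prev ⊥ | push {}

Converged values:
  [0] +
  [1] ⊥
  [2] −
  [3] ⊥
  [4] +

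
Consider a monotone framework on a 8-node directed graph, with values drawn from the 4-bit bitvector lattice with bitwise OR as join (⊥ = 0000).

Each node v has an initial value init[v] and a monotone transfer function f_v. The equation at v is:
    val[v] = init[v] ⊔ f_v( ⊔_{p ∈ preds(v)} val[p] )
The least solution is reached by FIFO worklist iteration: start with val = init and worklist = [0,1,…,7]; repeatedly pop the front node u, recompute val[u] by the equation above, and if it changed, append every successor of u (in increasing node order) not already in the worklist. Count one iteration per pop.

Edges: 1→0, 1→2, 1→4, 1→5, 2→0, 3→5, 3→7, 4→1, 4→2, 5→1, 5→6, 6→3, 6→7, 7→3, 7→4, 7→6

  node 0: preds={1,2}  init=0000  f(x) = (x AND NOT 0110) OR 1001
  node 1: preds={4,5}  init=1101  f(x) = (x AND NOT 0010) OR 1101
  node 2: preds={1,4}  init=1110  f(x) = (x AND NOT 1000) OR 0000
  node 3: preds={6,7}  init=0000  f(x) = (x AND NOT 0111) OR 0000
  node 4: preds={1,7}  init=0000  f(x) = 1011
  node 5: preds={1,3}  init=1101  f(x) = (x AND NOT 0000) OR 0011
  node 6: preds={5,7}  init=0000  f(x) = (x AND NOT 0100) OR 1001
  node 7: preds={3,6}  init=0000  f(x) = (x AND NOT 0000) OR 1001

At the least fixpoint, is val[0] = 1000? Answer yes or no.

Worklist (16 pops):
  #1 pop 0: in=1111 → 1001 (was 0000); enqueue []
  #2 pop 1: in=1101 → 1101 (no change)
  #3 pop 2: in=1101 → 1111 (was 1110); enqueue [0]
  #4 pop 3: in=0000 → 0000 (no change)
  #5 pop 4: in=1101 → 1011 (was 0000); enqueue [1,2]
  #6 pop 5: in=1101 → 1111 (was 1101); enqueue []
  #7 pop 6: in=1111 → 1011 (was 0000); enqueue [3]
  #8 pop 7: in=1011 → 1011 (was 0000); enqueue [4,6]
  #9 pop 0: in=1111 → 1001 (no change)
  #10 pop 1: in=1111 → 1101 (no change)
  #11 pop 2: in=1111 → 1111 (no change)
  #12 pop 3: in=1011 → 1000 (was 0000); enqueue [5,7]
  #13 pop 4: in=1111 → 1011 (no change)
  #14 pop 6: in=1111 → 1011 (no change)
  #15 pop 5: in=1101 → 1111 (no change)
  #16 pop 7: in=1011 → 1011 (no change)

Fixpoint:
  val[0] = 1001
  val[1] = 1101
  val[2] = 1111
  val[3] = 1000
  val[4] = 1011
  val[5] = 1111
  val[6] = 1011
  val[7] = 1011

no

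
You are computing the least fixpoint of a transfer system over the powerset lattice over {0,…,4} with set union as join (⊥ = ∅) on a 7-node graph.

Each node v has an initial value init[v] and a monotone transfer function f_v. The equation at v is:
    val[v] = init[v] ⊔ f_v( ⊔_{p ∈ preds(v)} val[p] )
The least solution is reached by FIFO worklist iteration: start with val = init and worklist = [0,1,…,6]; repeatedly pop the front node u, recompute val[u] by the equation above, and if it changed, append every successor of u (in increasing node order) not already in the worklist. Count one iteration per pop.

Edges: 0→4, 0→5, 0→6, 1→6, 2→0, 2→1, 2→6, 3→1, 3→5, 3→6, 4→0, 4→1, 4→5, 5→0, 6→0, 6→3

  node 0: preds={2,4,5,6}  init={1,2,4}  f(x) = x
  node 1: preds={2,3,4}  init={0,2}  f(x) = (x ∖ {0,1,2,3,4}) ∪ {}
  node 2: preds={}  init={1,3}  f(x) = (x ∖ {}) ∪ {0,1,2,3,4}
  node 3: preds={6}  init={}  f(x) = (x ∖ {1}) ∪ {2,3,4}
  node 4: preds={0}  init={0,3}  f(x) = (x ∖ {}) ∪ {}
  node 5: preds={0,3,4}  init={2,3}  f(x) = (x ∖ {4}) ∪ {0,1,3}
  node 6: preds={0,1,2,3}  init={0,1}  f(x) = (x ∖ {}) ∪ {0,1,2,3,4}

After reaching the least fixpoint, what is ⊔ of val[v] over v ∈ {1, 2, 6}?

{0,1,2,3,4}

Trace (10 dequeues):
  [1] u=0 | in {0,1,2,3} | out {0,1,2,3,4} | prev {1,2,4} | push {}
  [2] u=1 | in {0,1,3} | out {0,2} | ==
  [3] u=2 | in {} | out {0,1,2,3,4} | prev {1,3} | push {0,1}
  [4] u=3 | in {0,1} | out {0,2,3,4} | prev {} | push {}
  [5] u=4 | in {0,1,2,3,4} | out {0,1,2,3,4} | prev {0,3} | push {}
  [6] u=5 | in {0,1,2,3,4} | out {0,1,2,3} | prev {2,3} | push {}
  [7] u=6 | in {0,1,2,3,4} | out {0,1,2,3,4} | prev {0,1} | push {3}
  [8] u=0 | in {0,1,2,3,4} | out {0,1,2,3,4} | ==
  [9] u=1 | in {0,1,2,3,4} | out {0,2} | ==
  [10] u=3 | in {0,1,2,3,4} | out {0,2,3,4} | ==

Converged values:
  [0] {0,1,2,3,4}
  [1] {0,2}
  [2] {0,1,2,3,4}
  [3] {0,2,3,4}
  [4] {0,1,2,3,4}
  [5] {0,1,2,3}
  [6] {0,1,2,3,4}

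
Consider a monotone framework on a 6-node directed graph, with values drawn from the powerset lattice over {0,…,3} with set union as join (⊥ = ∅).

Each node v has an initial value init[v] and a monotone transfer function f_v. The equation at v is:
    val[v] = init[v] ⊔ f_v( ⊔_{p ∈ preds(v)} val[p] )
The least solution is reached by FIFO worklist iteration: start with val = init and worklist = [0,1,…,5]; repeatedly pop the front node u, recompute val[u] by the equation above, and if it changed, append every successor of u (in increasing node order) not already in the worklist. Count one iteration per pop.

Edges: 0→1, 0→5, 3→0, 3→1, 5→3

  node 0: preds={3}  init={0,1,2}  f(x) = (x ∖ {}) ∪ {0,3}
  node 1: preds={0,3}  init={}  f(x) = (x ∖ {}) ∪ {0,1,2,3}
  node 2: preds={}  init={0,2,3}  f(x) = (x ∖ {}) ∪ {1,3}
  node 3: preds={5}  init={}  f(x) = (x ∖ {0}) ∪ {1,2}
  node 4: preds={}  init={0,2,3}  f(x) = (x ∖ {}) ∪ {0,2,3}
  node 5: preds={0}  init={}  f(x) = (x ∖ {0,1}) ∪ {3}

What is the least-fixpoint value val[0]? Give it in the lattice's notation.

Trace (11 dequeues):
  [1] u=0 | in {} | out {0,1,2,3} | prev {0,1,2} | push {}
  [2] u=1 | in {0,1,2,3} | out {0,1,2,3} | prev {} | push {}
  [3] u=2 | in {} | out {0,1,2,3} | prev {0,2,3} | push {}
  [4] u=3 | in {} | out {1,2} | prev {} | push {0,1}
  [5] u=4 | in {} | out {0,2,3} | ==
  [6] u=5 | in {0,1,2,3} | out {2,3} | prev {} | push {3}
  [7] u=0 | in {1,2} | out {0,1,2,3} | ==
  [8] u=1 | in {0,1,2,3} | out {0,1,2,3} | ==
  [9] u=3 | in {2,3} | out {1,2,3} | prev {1,2} | push {0,1}
  [10] u=0 | in {1,2,3} | out {0,1,2,3} | ==
  [11] u=1 | in {0,1,2,3} | out {0,1,2,3} | ==

Converged values:
  [0] {0,1,2,3}
  [1] {0,1,2,3}
  [2] {0,1,2,3}
  [3] {1,2,3}
  [4] {0,2,3}
  [5] {2,3}

{0,1,2,3}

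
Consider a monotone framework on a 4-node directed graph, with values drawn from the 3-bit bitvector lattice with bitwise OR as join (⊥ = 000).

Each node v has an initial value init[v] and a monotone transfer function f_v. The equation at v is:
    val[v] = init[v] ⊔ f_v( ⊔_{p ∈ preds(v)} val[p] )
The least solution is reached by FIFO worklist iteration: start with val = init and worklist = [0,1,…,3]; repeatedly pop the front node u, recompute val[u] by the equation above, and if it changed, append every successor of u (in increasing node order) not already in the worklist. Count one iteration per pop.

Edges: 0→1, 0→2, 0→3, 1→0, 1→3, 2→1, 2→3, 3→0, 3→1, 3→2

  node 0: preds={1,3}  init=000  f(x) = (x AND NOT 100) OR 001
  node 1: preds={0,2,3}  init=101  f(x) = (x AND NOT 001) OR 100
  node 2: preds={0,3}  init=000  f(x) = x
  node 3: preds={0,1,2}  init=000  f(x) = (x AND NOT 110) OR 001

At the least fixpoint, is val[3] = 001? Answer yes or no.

Trace (7 dequeues):
  [1] u=0 | in 101 | out 001 | prev 000 | push {}
  [2] u=1 | in 001 | out 101 | ==
  [3] u=2 | in 001 | out 001 | prev 000 | push {1}
  [4] u=3 | in 101 | out 001 | prev 000 | push {0,2}
  [5] u=1 | in 001 | out 101 | ==
  [6] u=0 | in 101 | out 001 | ==
  [7] u=2 | in 001 | out 001 | ==

Converged values:
  [0] 001
  [1] 101
  [2] 001
  [3] 001

yes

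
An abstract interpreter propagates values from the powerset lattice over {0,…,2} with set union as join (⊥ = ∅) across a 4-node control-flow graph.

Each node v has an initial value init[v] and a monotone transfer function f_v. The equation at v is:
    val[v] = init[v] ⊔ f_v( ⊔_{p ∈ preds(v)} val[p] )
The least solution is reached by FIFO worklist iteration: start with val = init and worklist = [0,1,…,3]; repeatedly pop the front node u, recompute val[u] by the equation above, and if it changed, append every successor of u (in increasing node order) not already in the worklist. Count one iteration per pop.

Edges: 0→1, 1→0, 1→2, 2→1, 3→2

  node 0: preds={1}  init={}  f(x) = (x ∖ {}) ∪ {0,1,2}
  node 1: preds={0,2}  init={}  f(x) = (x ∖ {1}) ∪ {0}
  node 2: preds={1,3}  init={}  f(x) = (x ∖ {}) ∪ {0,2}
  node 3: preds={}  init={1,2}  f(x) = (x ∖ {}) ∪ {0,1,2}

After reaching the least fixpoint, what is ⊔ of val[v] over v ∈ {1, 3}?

{0,1,2}

Trace (7 dequeues):
  [1] u=0 | in {} | out {0,1,2} | prev {} | push {}
  [2] u=1 | in {0,1,2} | out {0,2} | prev {} | push {0}
  [3] u=2 | in {0,1,2} | out {0,1,2} | prev {} | push {1}
  [4] u=3 | in {} | out {0,1,2} | prev {1,2} | push {2}
  [5] u=0 | in {0,2} | out {0,1,2} | ==
  [6] u=1 | in {0,1,2} | out {0,2} | ==
  [7] u=2 | in {0,1,2} | out {0,1,2} | ==

Converged values:
  [0] {0,1,2}
  [1] {0,2}
  [2] {0,1,2}
  [3] {0,1,2}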